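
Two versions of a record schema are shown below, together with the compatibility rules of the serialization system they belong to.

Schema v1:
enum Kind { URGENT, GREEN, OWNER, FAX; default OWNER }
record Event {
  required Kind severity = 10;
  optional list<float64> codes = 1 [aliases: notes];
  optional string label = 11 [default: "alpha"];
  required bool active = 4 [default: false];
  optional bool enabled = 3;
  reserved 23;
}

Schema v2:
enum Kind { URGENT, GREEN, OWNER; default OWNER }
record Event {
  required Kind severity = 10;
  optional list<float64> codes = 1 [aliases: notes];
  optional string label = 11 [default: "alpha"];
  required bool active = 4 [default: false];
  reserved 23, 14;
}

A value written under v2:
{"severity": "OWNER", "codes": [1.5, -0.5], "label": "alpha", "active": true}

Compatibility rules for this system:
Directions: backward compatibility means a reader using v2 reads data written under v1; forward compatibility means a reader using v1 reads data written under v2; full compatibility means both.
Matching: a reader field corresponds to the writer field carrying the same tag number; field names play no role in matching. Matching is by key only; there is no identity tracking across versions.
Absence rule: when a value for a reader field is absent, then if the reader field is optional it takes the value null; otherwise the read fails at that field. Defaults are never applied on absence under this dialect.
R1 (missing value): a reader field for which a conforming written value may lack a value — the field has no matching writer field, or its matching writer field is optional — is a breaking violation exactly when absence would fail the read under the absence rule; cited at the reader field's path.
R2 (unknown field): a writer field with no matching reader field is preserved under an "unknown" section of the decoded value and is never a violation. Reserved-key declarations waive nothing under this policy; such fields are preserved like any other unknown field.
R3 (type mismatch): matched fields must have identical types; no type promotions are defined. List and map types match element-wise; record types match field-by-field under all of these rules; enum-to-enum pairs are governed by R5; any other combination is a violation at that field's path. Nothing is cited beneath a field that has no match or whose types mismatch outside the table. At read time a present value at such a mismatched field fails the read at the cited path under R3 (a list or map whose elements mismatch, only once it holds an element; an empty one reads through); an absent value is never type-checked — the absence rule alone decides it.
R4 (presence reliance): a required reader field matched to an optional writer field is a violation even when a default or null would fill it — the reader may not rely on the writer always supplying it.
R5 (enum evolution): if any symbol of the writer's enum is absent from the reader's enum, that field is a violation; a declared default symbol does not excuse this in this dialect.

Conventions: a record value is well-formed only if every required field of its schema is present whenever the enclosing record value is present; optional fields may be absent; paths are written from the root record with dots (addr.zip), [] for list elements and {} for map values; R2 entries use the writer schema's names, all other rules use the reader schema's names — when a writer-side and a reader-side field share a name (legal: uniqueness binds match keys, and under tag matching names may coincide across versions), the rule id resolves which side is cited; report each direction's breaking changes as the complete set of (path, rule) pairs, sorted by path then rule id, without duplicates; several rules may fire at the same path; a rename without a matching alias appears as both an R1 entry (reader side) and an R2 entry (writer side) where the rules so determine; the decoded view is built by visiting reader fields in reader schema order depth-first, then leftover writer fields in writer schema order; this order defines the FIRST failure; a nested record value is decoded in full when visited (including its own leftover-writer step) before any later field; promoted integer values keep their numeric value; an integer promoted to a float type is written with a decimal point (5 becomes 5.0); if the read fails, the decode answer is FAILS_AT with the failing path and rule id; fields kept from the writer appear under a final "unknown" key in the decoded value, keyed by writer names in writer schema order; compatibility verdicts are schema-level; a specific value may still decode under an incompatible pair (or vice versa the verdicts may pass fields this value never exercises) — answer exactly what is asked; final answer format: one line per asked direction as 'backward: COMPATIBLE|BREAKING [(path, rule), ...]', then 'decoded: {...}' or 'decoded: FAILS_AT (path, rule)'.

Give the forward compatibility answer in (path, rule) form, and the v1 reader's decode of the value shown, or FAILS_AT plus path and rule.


forward: COMPATIBLE []; decoded: {"severity": "OWNER", "codes": [1.5, -0.5], "label": "alpha", "active": true, "enabled": null}

each type pair in Event: writer, then reader
checking forward for Event: reader v1 against writer v2:
  Kind -> Kind, writer required: severity aligns to severity
  list<float64> -> list<float64>, writer optional: codes aligns to codes
  string -> string, writer optional: label aligns to label
  bool -> bool, writer required: active aligns to active
  enabled has no writer counterpart
  => forward verdict for Event: COMPATIBLE, no violations
decoding the Event value with the v1 reader:
  severity := "OWNER"
  codes := [1.5, -0.5]
  label := "alpha"
  active := true
  enabled := null (absent, optional -> null)
  => decoded: {"severity": "OWNER", "codes": [1.5, -0.5], "label": "alpha", "active": true, "enabled": null}
ruling out the remaining Event differences:
  removed field enabled from record Event -> inert for the asked Event verdict: nothing fires
  enum Kind (field severity in record Event): symbol FAX removed -> its effect on Event is confined to the backward direction, not asked


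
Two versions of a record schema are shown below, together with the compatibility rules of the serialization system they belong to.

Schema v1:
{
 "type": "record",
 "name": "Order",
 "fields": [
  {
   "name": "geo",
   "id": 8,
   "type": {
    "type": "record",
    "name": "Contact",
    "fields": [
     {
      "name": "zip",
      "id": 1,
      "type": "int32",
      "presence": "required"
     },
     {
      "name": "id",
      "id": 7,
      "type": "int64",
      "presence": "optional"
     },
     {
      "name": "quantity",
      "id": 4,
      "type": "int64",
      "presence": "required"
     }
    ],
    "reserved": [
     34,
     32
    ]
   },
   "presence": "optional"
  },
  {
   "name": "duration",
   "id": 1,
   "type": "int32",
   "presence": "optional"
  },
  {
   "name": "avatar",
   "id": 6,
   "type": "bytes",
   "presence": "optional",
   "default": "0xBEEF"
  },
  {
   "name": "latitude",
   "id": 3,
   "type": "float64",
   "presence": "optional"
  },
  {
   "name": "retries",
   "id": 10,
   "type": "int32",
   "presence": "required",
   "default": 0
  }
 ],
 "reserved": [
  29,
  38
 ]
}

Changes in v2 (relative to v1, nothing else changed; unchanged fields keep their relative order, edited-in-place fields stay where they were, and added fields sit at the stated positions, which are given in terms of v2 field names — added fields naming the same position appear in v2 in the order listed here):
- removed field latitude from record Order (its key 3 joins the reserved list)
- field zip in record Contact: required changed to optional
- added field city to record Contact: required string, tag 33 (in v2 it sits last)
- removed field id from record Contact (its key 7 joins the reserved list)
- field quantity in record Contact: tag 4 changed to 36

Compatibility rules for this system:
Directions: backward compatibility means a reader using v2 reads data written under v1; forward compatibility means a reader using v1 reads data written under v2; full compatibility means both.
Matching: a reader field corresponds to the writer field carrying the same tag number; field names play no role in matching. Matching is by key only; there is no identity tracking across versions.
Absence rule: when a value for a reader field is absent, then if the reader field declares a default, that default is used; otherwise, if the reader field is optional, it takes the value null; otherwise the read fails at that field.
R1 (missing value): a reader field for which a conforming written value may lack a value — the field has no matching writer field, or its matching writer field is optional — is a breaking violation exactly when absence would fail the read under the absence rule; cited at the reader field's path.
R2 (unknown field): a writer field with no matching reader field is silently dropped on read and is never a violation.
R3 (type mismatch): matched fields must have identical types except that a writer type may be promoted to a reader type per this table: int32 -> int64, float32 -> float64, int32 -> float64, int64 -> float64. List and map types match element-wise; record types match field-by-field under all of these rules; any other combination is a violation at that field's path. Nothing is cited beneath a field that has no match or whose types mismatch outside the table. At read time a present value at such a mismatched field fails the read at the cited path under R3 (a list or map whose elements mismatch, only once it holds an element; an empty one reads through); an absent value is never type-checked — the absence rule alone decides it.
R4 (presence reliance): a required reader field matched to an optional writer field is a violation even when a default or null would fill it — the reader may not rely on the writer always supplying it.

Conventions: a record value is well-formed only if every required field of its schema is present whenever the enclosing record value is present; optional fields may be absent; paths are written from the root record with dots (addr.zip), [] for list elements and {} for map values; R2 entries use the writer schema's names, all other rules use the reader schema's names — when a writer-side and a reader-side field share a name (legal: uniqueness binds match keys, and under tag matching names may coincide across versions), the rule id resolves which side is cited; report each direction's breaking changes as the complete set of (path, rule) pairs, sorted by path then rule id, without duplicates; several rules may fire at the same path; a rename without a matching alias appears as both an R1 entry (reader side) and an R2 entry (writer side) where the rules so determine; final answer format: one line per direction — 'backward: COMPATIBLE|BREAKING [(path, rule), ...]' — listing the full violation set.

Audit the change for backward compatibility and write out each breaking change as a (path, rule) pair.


the writer's type comes first in each Order pair
backward for Order (reader v2, writer v1):
  Contact -> Contact, writer optional: geo aligns to geo
  int32 -> int32, writer optional: duration aligns to duration
  bytes -> bytes, writer optional: avatar aligns to avatar
  int32 -> int32, writer required: retries aligns to retries
  writer latitude: unknown to reader
  int32 -> int32, writer required: geo.zip aligns to geo.zip
  geo.quantity: no writer-side match
  geo.city: no writer-side match
  writer geo.id: unknown to reader
  writer geo.quantity: unknown to reader
  rule R1 violated at geo.city
  rule R1 violated at geo.quantity
  => backward: BREAKING (2)
remaining Order differences; none change what is asked:
  removed field latitude from record Order (its key 3 joins the reserved list) -> fires no rule on Order, leaving the asked answer as it is
  field zip in record Contact: required changed to optional -> matters only for Order's forward compatibility — outside the asked direction
  removed field id from record Contact (its key 7 joins the reserved list) -> fires no rule on Order, leaving the asked answer as it is

backward: BREAKING [(geo.city, R1), (geo.quantity, R1)]


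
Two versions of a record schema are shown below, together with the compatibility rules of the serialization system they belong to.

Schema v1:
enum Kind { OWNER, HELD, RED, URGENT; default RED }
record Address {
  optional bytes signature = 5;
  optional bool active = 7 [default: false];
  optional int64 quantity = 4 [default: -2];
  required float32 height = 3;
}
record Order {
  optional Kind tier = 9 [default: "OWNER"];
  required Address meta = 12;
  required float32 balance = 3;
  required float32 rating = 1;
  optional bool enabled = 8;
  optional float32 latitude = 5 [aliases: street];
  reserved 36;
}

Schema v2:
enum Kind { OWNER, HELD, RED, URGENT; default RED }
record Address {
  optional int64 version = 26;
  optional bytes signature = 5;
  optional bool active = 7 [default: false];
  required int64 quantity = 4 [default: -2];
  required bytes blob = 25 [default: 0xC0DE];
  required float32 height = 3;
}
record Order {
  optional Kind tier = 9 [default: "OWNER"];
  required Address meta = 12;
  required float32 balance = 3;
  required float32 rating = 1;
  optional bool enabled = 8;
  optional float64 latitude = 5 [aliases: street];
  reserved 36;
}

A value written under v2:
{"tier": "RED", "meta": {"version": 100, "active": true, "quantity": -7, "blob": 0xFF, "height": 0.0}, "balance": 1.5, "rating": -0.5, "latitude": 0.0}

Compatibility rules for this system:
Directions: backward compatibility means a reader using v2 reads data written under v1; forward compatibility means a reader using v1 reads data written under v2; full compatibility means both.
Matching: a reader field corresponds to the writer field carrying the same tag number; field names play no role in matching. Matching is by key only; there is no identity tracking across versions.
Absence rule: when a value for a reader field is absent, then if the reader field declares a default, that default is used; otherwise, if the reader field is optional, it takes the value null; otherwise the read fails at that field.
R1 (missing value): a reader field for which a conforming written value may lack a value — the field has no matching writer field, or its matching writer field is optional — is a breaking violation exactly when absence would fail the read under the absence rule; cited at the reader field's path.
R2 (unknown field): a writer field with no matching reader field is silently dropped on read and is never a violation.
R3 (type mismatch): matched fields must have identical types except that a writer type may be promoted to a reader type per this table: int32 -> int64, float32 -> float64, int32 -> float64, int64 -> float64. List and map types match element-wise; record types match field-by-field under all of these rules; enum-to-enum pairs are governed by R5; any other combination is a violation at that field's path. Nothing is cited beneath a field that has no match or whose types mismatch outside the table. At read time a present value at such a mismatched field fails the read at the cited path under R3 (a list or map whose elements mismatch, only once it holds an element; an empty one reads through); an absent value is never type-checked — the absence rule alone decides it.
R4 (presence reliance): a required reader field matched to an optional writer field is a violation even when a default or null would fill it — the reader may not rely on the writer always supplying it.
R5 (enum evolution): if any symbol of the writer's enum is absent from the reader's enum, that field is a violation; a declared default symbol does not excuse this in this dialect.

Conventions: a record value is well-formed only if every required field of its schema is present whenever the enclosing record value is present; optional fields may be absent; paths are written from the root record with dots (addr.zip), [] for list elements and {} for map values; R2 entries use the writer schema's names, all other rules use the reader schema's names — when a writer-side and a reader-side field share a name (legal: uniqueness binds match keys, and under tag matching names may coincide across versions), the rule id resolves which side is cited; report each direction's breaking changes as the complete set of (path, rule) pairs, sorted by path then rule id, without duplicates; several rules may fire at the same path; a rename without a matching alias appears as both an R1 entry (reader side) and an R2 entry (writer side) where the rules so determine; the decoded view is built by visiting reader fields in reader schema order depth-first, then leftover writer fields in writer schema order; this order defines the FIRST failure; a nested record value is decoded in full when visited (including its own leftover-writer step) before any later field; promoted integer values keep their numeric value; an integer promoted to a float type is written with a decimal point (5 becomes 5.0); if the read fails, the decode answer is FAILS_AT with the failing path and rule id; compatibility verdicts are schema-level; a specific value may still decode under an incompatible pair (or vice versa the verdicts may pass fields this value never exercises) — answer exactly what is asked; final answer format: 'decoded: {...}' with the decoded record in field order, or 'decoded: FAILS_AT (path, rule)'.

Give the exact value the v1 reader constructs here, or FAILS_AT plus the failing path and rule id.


decoded: FAILS_AT (latitude, R3)

arrows below run writer -> reader for Order
decoding the Order value with the v1 reader:
  tier := "RED"
  meta.signature := null (not supplied -> null)
  meta.active := true
  meta.quantity := -7
  meta.height := 0.0
  writer meta.version: unmatched, discarded
  writer meta.blob: unmatched, discarded
  balance := 1.5
  rating := -0.5
  enabled := null (not supplied -> null)
  read fails at latitude under R3
  => FAILS_AT (latitude, R3)
remaining Order differences; none change what is asked:
  added field blob to record Address: required bytes, tag 25, default 0xC0DE (in v2 it sits immediately before height) -> no rule fires on it and the decoded Order view is identical with or without it
  added field version to record Address: optional int64, tag 26 (in v2 it sits immediately before signature) -> no rule fires on it and the decoded Order view is identical with or without it
  field quantity in record Address: optional changed to required -> shifts the Order verdicts, not this decode


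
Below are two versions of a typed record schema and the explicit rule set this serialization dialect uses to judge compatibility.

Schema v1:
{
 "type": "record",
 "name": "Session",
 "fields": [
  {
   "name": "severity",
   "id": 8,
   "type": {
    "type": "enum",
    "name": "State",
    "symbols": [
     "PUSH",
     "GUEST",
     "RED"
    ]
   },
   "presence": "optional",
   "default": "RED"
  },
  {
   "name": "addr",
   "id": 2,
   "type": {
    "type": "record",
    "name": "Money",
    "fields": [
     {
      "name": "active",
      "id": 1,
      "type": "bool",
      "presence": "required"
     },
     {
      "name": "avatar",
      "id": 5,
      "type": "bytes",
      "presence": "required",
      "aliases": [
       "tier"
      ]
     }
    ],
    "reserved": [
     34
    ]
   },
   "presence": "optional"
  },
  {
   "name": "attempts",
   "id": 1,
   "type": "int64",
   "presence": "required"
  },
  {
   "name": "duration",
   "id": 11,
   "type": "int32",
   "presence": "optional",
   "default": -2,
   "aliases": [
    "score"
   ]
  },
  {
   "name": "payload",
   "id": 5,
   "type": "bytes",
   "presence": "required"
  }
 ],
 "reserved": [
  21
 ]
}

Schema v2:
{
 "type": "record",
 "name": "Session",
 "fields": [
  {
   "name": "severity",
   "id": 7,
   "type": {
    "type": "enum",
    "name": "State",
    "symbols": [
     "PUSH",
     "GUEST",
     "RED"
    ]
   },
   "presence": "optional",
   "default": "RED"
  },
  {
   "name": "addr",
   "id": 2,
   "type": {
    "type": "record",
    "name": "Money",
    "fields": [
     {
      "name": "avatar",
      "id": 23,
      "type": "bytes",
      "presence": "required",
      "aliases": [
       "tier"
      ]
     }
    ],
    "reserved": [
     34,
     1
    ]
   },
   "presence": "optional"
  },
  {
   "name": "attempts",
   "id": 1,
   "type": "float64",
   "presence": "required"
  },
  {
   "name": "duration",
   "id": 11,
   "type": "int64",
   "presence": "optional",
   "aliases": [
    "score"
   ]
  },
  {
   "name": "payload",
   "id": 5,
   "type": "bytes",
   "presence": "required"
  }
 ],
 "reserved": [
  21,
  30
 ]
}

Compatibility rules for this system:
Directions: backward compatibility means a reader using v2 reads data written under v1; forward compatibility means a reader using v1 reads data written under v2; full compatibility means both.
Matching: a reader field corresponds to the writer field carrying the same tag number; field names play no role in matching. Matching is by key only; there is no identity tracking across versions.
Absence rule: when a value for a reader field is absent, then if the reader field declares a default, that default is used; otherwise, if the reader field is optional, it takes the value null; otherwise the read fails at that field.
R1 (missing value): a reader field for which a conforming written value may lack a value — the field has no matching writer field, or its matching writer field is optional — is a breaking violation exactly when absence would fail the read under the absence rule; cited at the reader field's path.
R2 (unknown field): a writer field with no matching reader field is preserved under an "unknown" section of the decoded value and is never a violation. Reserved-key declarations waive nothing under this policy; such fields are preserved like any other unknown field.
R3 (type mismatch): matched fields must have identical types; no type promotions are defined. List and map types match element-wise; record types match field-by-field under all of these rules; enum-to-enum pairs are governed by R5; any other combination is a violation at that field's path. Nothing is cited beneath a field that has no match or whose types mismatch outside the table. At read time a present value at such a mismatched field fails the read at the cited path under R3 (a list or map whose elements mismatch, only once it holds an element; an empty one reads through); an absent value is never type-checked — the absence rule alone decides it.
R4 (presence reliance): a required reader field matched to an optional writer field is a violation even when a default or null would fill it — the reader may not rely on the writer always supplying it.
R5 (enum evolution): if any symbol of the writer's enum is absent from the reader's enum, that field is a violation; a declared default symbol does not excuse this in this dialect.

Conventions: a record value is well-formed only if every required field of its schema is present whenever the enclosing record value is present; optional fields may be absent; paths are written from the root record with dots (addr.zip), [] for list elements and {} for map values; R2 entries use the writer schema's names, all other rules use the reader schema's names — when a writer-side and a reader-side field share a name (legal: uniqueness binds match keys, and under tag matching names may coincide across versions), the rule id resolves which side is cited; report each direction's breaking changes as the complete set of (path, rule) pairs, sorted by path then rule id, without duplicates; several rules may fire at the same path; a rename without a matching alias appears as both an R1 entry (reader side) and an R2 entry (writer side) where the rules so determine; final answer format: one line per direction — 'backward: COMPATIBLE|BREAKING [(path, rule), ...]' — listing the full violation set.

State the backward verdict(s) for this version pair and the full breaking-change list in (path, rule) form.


backward: BREAKING [(addr.avatar, R1), (attempts, R3), (duration, R3)]

the writer's type comes first in each Session pair
backward on Session — v2 reading data written by v1:
  severity: no writer match
  addr: paired with writer addr (Money -> Money; writer optional)
  attempts: paired with writer attempts (int64 -> float64; writer required)
  duration: paired with writer duration (int32 -> int64; writer optional)
  payload: paired with writer payload (bytes -> bytes; writer required)
  writer severity: unknown to reader
  addr.avatar: no writer match
  writer addr.active: unknown to reader
  writer addr.avatar: unknown to reader
  R1 fires at addr.avatar
  R3 fires at attempts
  R3 fires at duration
  => backward: BREAKING (3)
the other Session changes do not affect what is asked:
  removed field active from record Money (its key 1 joins the reserved list) -> matters only for Session's forward compatibility — outside the asked direction
  field severity in record Session: tag 8 changed to 7 -> no rule fires on it in Session's dialect; the asked verdict holds


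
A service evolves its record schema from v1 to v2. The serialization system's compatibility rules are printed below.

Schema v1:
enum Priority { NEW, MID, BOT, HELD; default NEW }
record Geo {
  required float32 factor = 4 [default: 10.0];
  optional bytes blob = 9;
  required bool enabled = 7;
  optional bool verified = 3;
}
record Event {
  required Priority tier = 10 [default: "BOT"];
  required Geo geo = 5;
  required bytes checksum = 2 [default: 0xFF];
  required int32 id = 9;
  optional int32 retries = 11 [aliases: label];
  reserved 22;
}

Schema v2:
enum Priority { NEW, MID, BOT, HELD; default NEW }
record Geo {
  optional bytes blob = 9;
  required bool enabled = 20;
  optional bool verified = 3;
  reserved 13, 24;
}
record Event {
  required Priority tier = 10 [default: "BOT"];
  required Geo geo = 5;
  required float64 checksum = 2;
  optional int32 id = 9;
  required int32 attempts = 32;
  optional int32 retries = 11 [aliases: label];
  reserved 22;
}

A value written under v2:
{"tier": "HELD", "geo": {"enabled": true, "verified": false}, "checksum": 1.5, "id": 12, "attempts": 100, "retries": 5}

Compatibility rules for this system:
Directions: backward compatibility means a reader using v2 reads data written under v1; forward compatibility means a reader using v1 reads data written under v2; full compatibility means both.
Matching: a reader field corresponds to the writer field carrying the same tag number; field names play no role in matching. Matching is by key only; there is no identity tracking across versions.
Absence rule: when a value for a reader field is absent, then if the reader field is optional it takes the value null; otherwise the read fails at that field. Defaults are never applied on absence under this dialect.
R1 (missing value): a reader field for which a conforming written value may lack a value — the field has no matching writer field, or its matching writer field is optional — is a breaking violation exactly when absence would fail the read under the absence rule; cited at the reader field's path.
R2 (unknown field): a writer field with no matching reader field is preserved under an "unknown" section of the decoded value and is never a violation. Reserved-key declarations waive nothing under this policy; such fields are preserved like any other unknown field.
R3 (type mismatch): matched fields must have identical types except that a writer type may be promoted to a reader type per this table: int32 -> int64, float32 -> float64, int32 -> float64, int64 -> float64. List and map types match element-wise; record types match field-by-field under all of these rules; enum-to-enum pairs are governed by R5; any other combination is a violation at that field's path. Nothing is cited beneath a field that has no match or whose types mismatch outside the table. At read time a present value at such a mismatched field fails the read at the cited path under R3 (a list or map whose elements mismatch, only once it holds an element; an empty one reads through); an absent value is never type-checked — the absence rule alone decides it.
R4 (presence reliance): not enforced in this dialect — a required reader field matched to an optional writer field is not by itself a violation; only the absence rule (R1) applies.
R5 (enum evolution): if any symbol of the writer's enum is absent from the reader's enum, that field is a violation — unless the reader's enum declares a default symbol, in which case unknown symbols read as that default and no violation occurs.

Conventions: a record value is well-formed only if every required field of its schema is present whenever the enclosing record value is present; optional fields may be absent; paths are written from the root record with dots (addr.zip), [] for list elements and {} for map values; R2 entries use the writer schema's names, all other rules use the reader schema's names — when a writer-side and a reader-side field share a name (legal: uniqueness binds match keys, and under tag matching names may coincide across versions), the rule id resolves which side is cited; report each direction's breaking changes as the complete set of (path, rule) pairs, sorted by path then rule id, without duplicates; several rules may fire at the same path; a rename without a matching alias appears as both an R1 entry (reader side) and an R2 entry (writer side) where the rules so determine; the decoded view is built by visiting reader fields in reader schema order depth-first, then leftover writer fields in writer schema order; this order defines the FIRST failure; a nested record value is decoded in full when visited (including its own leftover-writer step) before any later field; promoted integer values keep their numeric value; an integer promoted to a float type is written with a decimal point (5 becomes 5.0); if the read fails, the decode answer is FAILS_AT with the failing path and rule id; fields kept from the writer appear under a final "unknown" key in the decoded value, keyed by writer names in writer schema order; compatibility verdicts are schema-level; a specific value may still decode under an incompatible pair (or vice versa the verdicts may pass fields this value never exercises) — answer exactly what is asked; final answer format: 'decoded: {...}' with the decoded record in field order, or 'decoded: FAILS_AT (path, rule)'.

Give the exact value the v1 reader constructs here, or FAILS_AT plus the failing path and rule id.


the writer's type comes first in each Event pair
migrating the Event value to v1:
  tier := "HELD"
  read fails at geo.factor under R1 (no fill)
  => FAILS_AT (geo.factor, R1)
the rest of the Event diff is inert for this question:
  field checksum in record Event: type bytes changed to float64 (its default is dropped) -> a verdict-level change on Event — the shown value reads the same
  added field attempts to record Event: required int32, tag 32 (in v2 it sits immediately before retries) -> a verdict-level change on Event — the shown value reads the same
  field id in record Event: required changed to optional -> a verdict-level change on Event — the shown value reads the same
  field enabled in record Geo: tag 7 changed to 20 -> a verdict-level change on Event — the shown value reads the same

decoded: FAILS_AT (geo.factor, R1)


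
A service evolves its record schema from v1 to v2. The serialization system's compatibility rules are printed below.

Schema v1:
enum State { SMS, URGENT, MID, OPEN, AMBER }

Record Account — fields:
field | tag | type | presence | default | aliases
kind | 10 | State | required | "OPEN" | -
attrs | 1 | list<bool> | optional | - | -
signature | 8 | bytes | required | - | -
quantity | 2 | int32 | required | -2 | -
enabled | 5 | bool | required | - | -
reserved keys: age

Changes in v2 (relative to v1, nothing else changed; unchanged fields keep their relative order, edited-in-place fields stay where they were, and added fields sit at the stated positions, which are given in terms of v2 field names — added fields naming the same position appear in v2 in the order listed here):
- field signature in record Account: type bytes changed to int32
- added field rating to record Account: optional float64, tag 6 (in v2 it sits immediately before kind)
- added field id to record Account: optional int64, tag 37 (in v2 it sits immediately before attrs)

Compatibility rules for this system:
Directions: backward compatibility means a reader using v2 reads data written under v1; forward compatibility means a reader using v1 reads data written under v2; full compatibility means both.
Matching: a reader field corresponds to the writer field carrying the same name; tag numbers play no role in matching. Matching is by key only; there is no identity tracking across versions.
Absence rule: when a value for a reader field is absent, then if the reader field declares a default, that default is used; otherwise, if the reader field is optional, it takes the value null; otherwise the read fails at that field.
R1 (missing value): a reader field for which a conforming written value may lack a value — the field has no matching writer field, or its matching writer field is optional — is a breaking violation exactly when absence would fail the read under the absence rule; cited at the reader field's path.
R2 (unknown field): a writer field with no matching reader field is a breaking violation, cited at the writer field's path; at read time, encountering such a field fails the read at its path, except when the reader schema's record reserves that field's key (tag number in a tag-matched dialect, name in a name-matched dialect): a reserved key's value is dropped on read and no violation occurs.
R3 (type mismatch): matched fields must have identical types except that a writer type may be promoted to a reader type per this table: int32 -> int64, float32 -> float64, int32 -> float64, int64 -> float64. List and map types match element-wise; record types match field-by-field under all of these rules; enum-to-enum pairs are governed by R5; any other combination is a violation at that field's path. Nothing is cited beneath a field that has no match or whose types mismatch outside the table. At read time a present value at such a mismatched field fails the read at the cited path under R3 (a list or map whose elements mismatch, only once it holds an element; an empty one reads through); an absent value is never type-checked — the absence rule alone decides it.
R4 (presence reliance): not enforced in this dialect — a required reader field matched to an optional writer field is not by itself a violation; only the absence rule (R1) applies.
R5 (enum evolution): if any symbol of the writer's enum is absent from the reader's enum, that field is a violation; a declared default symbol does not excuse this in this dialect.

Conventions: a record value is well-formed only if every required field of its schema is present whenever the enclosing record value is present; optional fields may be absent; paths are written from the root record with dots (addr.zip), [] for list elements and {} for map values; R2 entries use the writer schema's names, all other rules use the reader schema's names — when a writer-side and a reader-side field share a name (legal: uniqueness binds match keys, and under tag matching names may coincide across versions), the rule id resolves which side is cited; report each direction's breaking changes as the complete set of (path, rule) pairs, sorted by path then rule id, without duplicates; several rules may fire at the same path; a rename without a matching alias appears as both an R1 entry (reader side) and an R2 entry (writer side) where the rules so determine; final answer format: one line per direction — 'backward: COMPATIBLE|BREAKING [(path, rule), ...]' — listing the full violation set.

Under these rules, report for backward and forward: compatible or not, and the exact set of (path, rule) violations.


in Account below, arrows point writer -> reader
backward on Account — v2 reading data written by v1:
  rating: no writer-side match
  kind: State -> State, writer required; from kind
  id: no writer-side match
  attrs: list<bool> -> list<bool>, writer optional; from attrs
  signature: bytes -> int32, writer required; from signature
  quantity: int32 -> int32, writer required; from quantity
  enabled: bool -> bool, writer required; from enabled
  breaking: (signature, R3)
  backward on Account therefore BREAKING (1)
forward on Account — v1 reading data written by v2:
  kind: State -> State, writer required; from kind
  attrs: list<bool> -> list<bool>, writer optional; from attrs
  signature: int32 -> bytes, writer required; from signature
  quantity: int32 -> int32, writer required; from quantity
  enabled: bool -> bool, writer required; from enabled
  rating (writer side), unknown to reader
  id (writer side), unknown to reader
  breaking: (id, R2)
  breaking: (rating, R2)
  breaking: (signature, R3)
  forward on Account therefore BREAKING (3)

backward: BREAKING [(signature, R3)]; forward: BREAKING [(id, R2), (rating, R2), (signature, R3)]


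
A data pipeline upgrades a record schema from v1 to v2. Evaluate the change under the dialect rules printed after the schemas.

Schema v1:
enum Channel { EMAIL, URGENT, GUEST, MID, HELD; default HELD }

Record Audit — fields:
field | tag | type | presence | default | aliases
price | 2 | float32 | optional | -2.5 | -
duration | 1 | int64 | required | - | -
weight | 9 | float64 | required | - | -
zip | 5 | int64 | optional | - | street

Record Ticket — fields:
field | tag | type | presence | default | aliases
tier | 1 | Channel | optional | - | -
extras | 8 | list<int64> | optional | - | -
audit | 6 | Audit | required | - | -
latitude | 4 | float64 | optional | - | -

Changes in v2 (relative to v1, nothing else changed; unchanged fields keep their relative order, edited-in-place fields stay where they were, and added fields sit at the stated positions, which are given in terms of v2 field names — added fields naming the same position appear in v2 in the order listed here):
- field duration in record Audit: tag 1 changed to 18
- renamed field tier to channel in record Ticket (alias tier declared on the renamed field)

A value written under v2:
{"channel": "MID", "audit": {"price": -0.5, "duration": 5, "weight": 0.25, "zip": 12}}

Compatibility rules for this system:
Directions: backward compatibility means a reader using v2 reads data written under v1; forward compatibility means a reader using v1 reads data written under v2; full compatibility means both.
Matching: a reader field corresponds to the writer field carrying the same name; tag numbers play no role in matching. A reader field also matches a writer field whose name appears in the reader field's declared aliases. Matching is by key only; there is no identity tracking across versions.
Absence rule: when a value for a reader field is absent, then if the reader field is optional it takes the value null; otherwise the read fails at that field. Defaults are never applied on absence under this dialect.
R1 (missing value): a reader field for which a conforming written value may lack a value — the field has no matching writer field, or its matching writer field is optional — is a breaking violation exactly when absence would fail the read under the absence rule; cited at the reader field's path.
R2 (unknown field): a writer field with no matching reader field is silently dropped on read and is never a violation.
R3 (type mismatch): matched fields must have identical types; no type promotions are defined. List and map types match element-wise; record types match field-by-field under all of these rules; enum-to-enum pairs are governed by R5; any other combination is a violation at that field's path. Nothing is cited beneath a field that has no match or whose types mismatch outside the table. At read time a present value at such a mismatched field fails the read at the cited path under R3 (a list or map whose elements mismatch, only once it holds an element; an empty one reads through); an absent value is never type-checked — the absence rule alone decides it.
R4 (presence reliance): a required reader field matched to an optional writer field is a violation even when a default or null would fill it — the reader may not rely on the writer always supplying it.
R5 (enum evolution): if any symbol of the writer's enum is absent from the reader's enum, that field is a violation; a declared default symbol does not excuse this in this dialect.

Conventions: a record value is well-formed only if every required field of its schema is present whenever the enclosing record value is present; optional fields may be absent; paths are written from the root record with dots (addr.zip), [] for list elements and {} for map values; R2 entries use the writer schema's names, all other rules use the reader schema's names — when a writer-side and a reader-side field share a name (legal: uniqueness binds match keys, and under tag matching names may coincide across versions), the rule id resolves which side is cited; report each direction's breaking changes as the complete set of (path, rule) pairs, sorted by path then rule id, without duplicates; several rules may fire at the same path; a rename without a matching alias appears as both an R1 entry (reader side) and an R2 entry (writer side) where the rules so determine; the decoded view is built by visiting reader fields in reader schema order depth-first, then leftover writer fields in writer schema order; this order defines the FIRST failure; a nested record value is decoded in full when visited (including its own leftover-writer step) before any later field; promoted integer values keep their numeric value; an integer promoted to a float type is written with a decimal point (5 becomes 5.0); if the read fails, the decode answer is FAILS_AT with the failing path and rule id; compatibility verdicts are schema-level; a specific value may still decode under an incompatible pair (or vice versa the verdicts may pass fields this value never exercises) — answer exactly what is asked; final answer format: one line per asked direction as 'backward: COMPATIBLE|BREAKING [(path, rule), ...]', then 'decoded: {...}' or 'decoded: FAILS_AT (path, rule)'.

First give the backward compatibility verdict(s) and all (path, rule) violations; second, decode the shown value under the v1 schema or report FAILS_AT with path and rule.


in Ticket below, arrows point writer -> reader
backward analysis of Ticket with v2 as reader and v1 as writer:
  Channel -> Channel, writer optional: channel aligns to tier
  list<int64> -> list<int64>, writer optional: extras aligns to extras
  Audit -> Audit, writer required: audit aligns to audit
  float64 -> float64, writer optional: latitude aligns to latitude
  float32 -> float32, writer optional: audit.price aligns to audit.price
  int64 -> int64, writer required: audit.duration aligns to audit.duration
  float64 -> float64, writer required: audit.weight aligns to audit.weight
  int64 -> int64, writer optional: audit.zip aligns to audit.zip
  => backward verdict for Ticket: COMPATIBLE, no violations
migrating the Ticket value to v1:
  tier := null (not supplied -> null)
  extras := null (not supplied -> null)
  audit.price := -0.5
  audit.duration := 5
  audit.weight := 0.25
  audit.zip := 12
  latitude := null (not supplied -> null)
  writer channel: unmatched, discarded
  => decoded: {"tier": null, "extras": null, "audit": {"price": -0.5, "duration": 5, "weight": 0.25, "zip": 12}, "latitude": null}
diffs on Ticket not affecting the asked answer:
  field duration in record Audit: tag 1 changed to 18 -> triggers nothing under Ticket's printed rules — same verdict

backward: COMPATIBLE []; decoded: {"tier": null, "extras": null, "audit": {"price": -0.5, "duration": 5, "weight": 0.25, "zip": 12}, "latitude": null}
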